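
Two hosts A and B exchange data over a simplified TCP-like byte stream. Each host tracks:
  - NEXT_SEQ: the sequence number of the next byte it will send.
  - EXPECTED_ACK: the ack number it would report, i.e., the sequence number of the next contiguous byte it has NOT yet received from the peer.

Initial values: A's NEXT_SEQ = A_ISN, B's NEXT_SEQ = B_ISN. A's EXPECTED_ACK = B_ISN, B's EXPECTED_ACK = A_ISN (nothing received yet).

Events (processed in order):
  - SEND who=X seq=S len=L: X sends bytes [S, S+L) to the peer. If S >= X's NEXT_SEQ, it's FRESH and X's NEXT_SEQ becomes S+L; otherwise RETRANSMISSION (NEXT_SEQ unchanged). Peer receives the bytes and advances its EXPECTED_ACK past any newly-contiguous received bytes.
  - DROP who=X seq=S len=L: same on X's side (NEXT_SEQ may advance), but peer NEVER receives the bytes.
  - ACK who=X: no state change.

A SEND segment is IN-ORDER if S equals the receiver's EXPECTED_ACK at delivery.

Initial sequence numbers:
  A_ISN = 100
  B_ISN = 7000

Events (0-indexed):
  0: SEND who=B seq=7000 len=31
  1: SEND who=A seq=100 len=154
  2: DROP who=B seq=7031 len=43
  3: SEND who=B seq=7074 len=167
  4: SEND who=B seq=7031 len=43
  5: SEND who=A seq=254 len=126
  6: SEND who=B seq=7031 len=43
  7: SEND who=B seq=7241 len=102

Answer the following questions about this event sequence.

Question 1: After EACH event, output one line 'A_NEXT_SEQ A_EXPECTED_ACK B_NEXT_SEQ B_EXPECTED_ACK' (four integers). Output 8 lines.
100 7031 7031 100
254 7031 7031 254
254 7031 7074 254
254 7031 7241 254
254 7241 7241 254
380 7241 7241 380
380 7241 7241 380
380 7343 7343 380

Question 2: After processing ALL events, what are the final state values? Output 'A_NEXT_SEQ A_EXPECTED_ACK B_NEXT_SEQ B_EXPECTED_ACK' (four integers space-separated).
After event 0: A_seq=100 A_ack=7031 B_seq=7031 B_ack=100
After event 1: A_seq=254 A_ack=7031 B_seq=7031 B_ack=254
After event 2: A_seq=254 A_ack=7031 B_seq=7074 B_ack=254
After event 3: A_seq=254 A_ack=7031 B_seq=7241 B_ack=254
After event 4: A_seq=254 A_ack=7241 B_seq=7241 B_ack=254
After event 5: A_seq=380 A_ack=7241 B_seq=7241 B_ack=380
After event 6: A_seq=380 A_ack=7241 B_seq=7241 B_ack=380
After event 7: A_seq=380 A_ack=7343 B_seq=7343 B_ack=380

Answer: 380 7343 7343 380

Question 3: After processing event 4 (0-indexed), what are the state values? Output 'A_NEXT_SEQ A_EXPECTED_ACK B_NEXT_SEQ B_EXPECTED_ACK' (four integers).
After event 0: A_seq=100 A_ack=7031 B_seq=7031 B_ack=100
After event 1: A_seq=254 A_ack=7031 B_seq=7031 B_ack=254
After event 2: A_seq=254 A_ack=7031 B_seq=7074 B_ack=254
After event 3: A_seq=254 A_ack=7031 B_seq=7241 B_ack=254
After event 4: A_seq=254 A_ack=7241 B_seq=7241 B_ack=254

254 7241 7241 254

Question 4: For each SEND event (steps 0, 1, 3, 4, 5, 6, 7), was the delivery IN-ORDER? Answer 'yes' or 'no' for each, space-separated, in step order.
Answer: yes yes no yes yes no yes

Derivation:
Step 0: SEND seq=7000 -> in-order
Step 1: SEND seq=100 -> in-order
Step 3: SEND seq=7074 -> out-of-order
Step 4: SEND seq=7031 -> in-order
Step 5: SEND seq=254 -> in-order
Step 6: SEND seq=7031 -> out-of-order
Step 7: SEND seq=7241 -> in-order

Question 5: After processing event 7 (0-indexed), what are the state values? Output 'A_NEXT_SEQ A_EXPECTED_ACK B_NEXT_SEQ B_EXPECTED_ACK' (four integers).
After event 0: A_seq=100 A_ack=7031 B_seq=7031 B_ack=100
After event 1: A_seq=254 A_ack=7031 B_seq=7031 B_ack=254
After event 2: A_seq=254 A_ack=7031 B_seq=7074 B_ack=254
After event 3: A_seq=254 A_ack=7031 B_seq=7241 B_ack=254
After event 4: A_seq=254 A_ack=7241 B_seq=7241 B_ack=254
After event 5: A_seq=380 A_ack=7241 B_seq=7241 B_ack=380
After event 6: A_seq=380 A_ack=7241 B_seq=7241 B_ack=380
After event 7: A_seq=380 A_ack=7343 B_seq=7343 B_ack=380

380 7343 7343 380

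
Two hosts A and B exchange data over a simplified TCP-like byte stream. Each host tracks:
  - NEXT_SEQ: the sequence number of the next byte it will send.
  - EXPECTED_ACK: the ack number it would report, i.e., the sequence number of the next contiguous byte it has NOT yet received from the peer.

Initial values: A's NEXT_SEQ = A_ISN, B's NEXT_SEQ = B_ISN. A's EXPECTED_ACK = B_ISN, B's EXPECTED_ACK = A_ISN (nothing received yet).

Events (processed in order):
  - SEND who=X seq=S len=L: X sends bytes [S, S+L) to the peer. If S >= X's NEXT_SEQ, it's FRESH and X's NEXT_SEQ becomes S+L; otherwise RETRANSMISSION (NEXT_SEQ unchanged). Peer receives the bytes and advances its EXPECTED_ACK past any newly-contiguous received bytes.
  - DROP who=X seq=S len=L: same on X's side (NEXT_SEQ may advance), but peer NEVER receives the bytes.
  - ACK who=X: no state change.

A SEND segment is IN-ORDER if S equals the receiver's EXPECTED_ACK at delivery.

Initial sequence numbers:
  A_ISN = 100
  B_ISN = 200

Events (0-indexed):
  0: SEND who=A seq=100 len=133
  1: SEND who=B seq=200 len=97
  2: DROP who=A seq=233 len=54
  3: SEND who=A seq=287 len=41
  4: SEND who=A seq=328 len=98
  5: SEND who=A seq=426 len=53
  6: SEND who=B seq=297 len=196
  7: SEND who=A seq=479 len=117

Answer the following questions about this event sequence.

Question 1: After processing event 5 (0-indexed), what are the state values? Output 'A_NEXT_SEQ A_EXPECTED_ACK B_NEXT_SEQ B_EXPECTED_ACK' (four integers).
After event 0: A_seq=233 A_ack=200 B_seq=200 B_ack=233
After event 1: A_seq=233 A_ack=297 B_seq=297 B_ack=233
After event 2: A_seq=287 A_ack=297 B_seq=297 B_ack=233
After event 3: A_seq=328 A_ack=297 B_seq=297 B_ack=233
After event 4: A_seq=426 A_ack=297 B_seq=297 B_ack=233
After event 5: A_seq=479 A_ack=297 B_seq=297 B_ack=233

479 297 297 233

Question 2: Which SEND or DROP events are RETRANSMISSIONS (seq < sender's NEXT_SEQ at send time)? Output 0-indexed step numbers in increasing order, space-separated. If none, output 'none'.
Step 0: SEND seq=100 -> fresh
Step 1: SEND seq=200 -> fresh
Step 2: DROP seq=233 -> fresh
Step 3: SEND seq=287 -> fresh
Step 4: SEND seq=328 -> fresh
Step 5: SEND seq=426 -> fresh
Step 6: SEND seq=297 -> fresh
Step 7: SEND seq=479 -> fresh

Answer: none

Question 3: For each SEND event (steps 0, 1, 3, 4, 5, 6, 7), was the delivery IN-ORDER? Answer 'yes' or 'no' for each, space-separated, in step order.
Answer: yes yes no no no yes no

Derivation:
Step 0: SEND seq=100 -> in-order
Step 1: SEND seq=200 -> in-order
Step 3: SEND seq=287 -> out-of-order
Step 4: SEND seq=328 -> out-of-order
Step 5: SEND seq=426 -> out-of-order
Step 6: SEND seq=297 -> in-order
Step 7: SEND seq=479 -> out-of-order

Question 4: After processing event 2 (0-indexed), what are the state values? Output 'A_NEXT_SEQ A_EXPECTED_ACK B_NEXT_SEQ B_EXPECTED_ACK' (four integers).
After event 0: A_seq=233 A_ack=200 B_seq=200 B_ack=233
After event 1: A_seq=233 A_ack=297 B_seq=297 B_ack=233
After event 2: A_seq=287 A_ack=297 B_seq=297 B_ack=233

287 297 297 233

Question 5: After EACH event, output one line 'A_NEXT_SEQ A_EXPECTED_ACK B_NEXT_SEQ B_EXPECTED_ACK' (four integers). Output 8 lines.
233 200 200 233
233 297 297 233
287 297 297 233
328 297 297 233
426 297 297 233
479 297 297 233
479 493 493 233
596 493 493 233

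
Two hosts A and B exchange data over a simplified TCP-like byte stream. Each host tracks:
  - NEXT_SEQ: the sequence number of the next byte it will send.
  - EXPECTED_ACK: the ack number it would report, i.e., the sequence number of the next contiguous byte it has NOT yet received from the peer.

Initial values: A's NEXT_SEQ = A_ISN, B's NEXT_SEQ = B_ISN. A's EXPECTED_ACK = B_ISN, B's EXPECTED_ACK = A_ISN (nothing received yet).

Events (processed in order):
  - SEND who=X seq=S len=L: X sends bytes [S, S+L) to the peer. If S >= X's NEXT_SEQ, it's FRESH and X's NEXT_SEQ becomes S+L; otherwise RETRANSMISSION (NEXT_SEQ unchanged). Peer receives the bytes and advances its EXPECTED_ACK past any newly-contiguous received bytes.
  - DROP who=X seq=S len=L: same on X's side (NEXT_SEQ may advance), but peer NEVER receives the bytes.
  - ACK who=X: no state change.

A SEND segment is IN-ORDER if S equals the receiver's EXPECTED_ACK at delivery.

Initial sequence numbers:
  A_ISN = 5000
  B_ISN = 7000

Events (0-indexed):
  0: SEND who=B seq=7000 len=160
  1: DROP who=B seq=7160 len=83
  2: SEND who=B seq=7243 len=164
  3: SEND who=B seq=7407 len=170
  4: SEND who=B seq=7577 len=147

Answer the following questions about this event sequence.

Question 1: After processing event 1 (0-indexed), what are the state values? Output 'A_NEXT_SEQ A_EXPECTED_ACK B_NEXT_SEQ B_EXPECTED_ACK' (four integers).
After event 0: A_seq=5000 A_ack=7160 B_seq=7160 B_ack=5000
After event 1: A_seq=5000 A_ack=7160 B_seq=7243 B_ack=5000

5000 7160 7243 5000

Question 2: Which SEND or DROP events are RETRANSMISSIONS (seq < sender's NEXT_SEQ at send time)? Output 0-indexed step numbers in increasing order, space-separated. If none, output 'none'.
Answer: none

Derivation:
Step 0: SEND seq=7000 -> fresh
Step 1: DROP seq=7160 -> fresh
Step 2: SEND seq=7243 -> fresh
Step 3: SEND seq=7407 -> fresh
Step 4: SEND seq=7577 -> fresh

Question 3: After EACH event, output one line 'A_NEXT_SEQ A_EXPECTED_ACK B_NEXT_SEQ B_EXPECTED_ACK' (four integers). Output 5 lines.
5000 7160 7160 5000
5000 7160 7243 5000
5000 7160 7407 5000
5000 7160 7577 5000
5000 7160 7724 5000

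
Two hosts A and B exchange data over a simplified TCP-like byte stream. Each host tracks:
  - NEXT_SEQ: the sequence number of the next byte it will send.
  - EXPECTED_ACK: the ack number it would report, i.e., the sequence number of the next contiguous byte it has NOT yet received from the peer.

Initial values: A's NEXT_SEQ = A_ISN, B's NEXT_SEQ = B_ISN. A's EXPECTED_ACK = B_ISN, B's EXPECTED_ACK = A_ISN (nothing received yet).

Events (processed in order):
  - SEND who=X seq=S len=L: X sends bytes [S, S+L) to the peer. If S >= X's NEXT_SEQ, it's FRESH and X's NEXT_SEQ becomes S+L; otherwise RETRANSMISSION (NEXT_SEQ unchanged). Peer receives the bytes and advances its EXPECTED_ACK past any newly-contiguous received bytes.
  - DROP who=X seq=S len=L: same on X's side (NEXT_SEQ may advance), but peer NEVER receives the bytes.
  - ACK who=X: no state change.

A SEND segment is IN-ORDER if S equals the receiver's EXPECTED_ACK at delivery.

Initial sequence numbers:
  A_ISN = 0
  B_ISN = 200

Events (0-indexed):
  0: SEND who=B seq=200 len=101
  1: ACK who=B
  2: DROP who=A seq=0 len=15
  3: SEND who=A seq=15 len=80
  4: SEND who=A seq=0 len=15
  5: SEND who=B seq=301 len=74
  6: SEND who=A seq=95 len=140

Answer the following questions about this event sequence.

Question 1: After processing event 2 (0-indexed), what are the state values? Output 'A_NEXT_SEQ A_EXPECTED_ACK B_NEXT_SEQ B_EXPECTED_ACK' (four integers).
After event 0: A_seq=0 A_ack=301 B_seq=301 B_ack=0
After event 1: A_seq=0 A_ack=301 B_seq=301 B_ack=0
After event 2: A_seq=15 A_ack=301 B_seq=301 B_ack=0

15 301 301 0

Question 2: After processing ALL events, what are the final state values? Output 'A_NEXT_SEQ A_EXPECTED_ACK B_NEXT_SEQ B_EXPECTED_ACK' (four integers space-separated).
Answer: 235 375 375 235

Derivation:
After event 0: A_seq=0 A_ack=301 B_seq=301 B_ack=0
After event 1: A_seq=0 A_ack=301 B_seq=301 B_ack=0
After event 2: A_seq=15 A_ack=301 B_seq=301 B_ack=0
After event 3: A_seq=95 A_ack=301 B_seq=301 B_ack=0
After event 4: A_seq=95 A_ack=301 B_seq=301 B_ack=95
After event 5: A_seq=95 A_ack=375 B_seq=375 B_ack=95
After event 6: A_seq=235 A_ack=375 B_seq=375 B_ack=235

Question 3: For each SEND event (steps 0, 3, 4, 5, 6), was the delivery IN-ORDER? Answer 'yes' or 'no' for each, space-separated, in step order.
Answer: yes no yes yes yes

Derivation:
Step 0: SEND seq=200 -> in-order
Step 3: SEND seq=15 -> out-of-order
Step 4: SEND seq=0 -> in-order
Step 5: SEND seq=301 -> in-order
Step 6: SEND seq=95 -> in-order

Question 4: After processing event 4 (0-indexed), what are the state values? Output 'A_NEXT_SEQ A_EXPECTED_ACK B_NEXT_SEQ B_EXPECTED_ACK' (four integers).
After event 0: A_seq=0 A_ack=301 B_seq=301 B_ack=0
After event 1: A_seq=0 A_ack=301 B_seq=301 B_ack=0
After event 2: A_seq=15 A_ack=301 B_seq=301 B_ack=0
After event 3: A_seq=95 A_ack=301 B_seq=301 B_ack=0
After event 4: A_seq=95 A_ack=301 B_seq=301 B_ack=95

95 301 301 95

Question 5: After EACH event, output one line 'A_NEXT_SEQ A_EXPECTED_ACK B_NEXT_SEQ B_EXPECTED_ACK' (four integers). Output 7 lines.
0 301 301 0
0 301 301 0
15 301 301 0
95 301 301 0
95 301 301 95
95 375 375 95
235 375 375 235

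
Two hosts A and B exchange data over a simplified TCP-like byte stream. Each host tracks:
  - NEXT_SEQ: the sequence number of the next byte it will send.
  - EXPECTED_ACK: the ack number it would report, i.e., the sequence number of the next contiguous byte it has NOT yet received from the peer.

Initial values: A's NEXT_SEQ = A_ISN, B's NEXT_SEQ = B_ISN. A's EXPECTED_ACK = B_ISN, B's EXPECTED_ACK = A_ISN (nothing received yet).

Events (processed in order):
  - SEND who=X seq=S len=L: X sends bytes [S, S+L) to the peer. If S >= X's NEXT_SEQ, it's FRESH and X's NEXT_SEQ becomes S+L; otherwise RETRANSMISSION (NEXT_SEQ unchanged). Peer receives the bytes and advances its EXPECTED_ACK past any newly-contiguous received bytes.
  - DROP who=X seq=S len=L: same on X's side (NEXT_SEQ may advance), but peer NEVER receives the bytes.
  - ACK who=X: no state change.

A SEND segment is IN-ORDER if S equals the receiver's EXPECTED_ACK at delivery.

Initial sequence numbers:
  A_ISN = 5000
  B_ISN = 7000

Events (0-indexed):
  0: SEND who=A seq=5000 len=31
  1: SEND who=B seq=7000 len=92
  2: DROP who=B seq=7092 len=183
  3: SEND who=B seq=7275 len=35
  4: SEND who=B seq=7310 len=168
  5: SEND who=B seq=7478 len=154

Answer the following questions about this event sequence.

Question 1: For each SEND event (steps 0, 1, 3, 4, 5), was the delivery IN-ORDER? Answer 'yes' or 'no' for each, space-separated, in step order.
Answer: yes yes no no no

Derivation:
Step 0: SEND seq=5000 -> in-order
Step 1: SEND seq=7000 -> in-order
Step 3: SEND seq=7275 -> out-of-order
Step 4: SEND seq=7310 -> out-of-order
Step 5: SEND seq=7478 -> out-of-order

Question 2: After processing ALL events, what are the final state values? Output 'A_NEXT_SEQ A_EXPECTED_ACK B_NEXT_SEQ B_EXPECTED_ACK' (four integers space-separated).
Answer: 5031 7092 7632 5031

Derivation:
After event 0: A_seq=5031 A_ack=7000 B_seq=7000 B_ack=5031
After event 1: A_seq=5031 A_ack=7092 B_seq=7092 B_ack=5031
After event 2: A_seq=5031 A_ack=7092 B_seq=7275 B_ack=5031
After event 3: A_seq=5031 A_ack=7092 B_seq=7310 B_ack=5031
After event 4: A_seq=5031 A_ack=7092 B_seq=7478 B_ack=5031
After event 5: A_seq=5031 A_ack=7092 B_seq=7632 B_ack=5031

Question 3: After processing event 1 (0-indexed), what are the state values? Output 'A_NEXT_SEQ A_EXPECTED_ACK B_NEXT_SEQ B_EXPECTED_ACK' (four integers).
After event 0: A_seq=5031 A_ack=7000 B_seq=7000 B_ack=5031
After event 1: A_seq=5031 A_ack=7092 B_seq=7092 B_ack=5031

5031 7092 7092 5031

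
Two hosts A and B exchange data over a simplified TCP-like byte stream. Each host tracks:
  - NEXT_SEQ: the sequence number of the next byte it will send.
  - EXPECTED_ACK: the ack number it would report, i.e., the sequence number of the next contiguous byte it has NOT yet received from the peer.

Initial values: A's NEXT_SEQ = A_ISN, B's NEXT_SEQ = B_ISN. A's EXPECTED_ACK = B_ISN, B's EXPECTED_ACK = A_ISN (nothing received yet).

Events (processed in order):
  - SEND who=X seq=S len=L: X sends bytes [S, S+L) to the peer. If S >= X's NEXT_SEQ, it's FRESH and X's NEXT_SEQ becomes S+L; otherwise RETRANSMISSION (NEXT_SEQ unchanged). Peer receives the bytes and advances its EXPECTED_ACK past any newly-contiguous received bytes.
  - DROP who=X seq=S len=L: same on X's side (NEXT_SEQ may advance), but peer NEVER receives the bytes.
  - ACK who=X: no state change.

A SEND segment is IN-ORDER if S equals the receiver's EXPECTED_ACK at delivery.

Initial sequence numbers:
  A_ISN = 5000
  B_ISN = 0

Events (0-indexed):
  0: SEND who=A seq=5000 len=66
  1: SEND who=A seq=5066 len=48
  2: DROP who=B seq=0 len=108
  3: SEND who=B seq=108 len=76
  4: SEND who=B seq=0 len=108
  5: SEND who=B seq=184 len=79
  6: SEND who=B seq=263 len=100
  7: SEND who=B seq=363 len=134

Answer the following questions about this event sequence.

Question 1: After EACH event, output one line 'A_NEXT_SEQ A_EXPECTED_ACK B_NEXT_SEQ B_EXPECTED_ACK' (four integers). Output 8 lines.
5066 0 0 5066
5114 0 0 5114
5114 0 108 5114
5114 0 184 5114
5114 184 184 5114
5114 263 263 5114
5114 363 363 5114
5114 497 497 5114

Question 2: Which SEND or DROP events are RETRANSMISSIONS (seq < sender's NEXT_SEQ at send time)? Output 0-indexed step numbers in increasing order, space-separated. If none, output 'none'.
Answer: 4

Derivation:
Step 0: SEND seq=5000 -> fresh
Step 1: SEND seq=5066 -> fresh
Step 2: DROP seq=0 -> fresh
Step 3: SEND seq=108 -> fresh
Step 4: SEND seq=0 -> retransmit
Step 5: SEND seq=184 -> fresh
Step 6: SEND seq=263 -> fresh
Step 7: SEND seq=363 -> fresh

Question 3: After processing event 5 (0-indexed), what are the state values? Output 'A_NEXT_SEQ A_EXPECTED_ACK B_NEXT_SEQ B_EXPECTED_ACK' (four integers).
After event 0: A_seq=5066 A_ack=0 B_seq=0 B_ack=5066
After event 1: A_seq=5114 A_ack=0 B_seq=0 B_ack=5114
After event 2: A_seq=5114 A_ack=0 B_seq=108 B_ack=5114
After event 3: A_seq=5114 A_ack=0 B_seq=184 B_ack=5114
After event 4: A_seq=5114 A_ack=184 B_seq=184 B_ack=5114
After event 5: A_seq=5114 A_ack=263 B_seq=263 B_ack=5114

5114 263 263 5114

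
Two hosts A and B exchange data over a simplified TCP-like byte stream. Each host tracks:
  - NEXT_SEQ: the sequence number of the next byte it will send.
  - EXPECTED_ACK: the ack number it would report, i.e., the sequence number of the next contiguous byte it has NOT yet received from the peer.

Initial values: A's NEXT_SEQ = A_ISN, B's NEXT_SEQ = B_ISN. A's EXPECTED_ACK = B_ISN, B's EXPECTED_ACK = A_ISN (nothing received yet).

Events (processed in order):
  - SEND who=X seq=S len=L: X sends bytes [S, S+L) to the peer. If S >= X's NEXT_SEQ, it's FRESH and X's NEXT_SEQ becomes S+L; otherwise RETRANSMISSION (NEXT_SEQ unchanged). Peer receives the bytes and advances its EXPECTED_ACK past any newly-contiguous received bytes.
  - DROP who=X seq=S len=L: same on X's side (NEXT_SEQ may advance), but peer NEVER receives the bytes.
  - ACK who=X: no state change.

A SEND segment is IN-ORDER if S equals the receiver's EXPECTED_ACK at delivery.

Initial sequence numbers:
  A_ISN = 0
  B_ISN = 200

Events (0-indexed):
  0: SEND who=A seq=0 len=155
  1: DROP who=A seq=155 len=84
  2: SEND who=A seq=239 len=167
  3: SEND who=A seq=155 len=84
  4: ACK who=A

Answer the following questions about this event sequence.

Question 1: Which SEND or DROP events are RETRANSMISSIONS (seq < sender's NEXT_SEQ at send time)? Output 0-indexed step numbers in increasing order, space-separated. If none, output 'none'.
Step 0: SEND seq=0 -> fresh
Step 1: DROP seq=155 -> fresh
Step 2: SEND seq=239 -> fresh
Step 3: SEND seq=155 -> retransmit

Answer: 3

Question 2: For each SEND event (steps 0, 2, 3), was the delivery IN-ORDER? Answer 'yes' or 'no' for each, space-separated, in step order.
Step 0: SEND seq=0 -> in-order
Step 2: SEND seq=239 -> out-of-order
Step 3: SEND seq=155 -> in-order

Answer: yes no yes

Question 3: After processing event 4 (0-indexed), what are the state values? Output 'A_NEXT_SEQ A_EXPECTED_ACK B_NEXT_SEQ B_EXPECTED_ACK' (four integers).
After event 0: A_seq=155 A_ack=200 B_seq=200 B_ack=155
After event 1: A_seq=239 A_ack=200 B_seq=200 B_ack=155
After event 2: A_seq=406 A_ack=200 B_seq=200 B_ack=155
After event 3: A_seq=406 A_ack=200 B_seq=200 B_ack=406
After event 4: A_seq=406 A_ack=200 B_seq=200 B_ack=406

406 200 200 406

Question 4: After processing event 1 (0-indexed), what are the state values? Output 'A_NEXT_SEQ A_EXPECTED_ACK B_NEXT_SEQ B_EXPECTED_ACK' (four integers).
After event 0: A_seq=155 A_ack=200 B_seq=200 B_ack=155
After event 1: A_seq=239 A_ack=200 B_seq=200 B_ack=155

239 200 200 155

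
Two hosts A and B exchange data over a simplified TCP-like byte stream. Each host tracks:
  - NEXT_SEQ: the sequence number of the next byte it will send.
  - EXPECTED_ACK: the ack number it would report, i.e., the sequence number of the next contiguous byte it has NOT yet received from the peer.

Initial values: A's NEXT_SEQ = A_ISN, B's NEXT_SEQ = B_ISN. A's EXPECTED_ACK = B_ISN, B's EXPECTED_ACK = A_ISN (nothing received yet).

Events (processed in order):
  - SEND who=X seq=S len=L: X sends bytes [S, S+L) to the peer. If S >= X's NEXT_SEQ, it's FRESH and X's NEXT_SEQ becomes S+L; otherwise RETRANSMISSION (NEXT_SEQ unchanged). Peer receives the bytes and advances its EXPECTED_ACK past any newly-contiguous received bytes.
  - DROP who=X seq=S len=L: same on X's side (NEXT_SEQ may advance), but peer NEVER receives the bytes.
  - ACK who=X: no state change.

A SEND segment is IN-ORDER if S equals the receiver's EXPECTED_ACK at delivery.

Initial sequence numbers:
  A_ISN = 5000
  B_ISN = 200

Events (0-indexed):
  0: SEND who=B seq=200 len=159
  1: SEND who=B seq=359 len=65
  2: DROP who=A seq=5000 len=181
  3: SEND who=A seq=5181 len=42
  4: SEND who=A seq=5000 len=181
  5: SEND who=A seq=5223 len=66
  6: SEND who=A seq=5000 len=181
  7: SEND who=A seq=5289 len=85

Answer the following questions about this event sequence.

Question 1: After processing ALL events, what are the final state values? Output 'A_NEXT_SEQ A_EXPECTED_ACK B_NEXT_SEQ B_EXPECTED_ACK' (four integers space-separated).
Answer: 5374 424 424 5374

Derivation:
After event 0: A_seq=5000 A_ack=359 B_seq=359 B_ack=5000
After event 1: A_seq=5000 A_ack=424 B_seq=424 B_ack=5000
After event 2: A_seq=5181 A_ack=424 B_seq=424 B_ack=5000
After event 3: A_seq=5223 A_ack=424 B_seq=424 B_ack=5000
After event 4: A_seq=5223 A_ack=424 B_seq=424 B_ack=5223
After event 5: A_seq=5289 A_ack=424 B_seq=424 B_ack=5289
After event 6: A_seq=5289 A_ack=424 B_seq=424 B_ack=5289
After event 7: A_seq=5374 A_ack=424 B_seq=424 B_ack=5374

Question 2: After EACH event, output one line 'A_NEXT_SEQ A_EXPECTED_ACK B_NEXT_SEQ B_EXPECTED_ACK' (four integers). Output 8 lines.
5000 359 359 5000
5000 424 424 5000
5181 424 424 5000
5223 424 424 5000
5223 424 424 5223
5289 424 424 5289
5289 424 424 5289
5374 424 424 5374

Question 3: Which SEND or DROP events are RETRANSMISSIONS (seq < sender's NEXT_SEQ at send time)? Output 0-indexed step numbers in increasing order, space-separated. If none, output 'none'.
Answer: 4 6

Derivation:
Step 0: SEND seq=200 -> fresh
Step 1: SEND seq=359 -> fresh
Step 2: DROP seq=5000 -> fresh
Step 3: SEND seq=5181 -> fresh
Step 4: SEND seq=5000 -> retransmit
Step 5: SEND seq=5223 -> fresh
Step 6: SEND seq=5000 -> retransmit
Step 7: SEND seq=5289 -> fresh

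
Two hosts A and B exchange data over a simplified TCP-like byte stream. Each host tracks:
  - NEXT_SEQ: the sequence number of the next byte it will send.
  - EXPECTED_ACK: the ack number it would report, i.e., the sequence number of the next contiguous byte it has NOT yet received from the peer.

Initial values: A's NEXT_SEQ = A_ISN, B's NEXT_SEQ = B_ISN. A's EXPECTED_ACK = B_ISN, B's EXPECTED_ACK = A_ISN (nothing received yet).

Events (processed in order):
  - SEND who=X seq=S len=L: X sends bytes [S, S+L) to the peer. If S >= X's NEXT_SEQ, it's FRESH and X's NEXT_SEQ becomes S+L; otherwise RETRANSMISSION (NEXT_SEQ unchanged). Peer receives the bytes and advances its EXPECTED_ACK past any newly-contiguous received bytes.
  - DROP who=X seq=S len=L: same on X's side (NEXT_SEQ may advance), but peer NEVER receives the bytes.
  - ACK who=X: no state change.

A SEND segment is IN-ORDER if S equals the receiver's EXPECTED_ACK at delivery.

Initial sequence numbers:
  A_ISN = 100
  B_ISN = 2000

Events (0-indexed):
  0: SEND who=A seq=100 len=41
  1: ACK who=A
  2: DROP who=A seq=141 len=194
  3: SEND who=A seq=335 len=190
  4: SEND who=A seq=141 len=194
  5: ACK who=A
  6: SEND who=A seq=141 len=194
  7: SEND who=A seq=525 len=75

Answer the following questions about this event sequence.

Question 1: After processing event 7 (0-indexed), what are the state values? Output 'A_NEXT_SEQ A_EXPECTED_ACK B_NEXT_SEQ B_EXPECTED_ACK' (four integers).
After event 0: A_seq=141 A_ack=2000 B_seq=2000 B_ack=141
After event 1: A_seq=141 A_ack=2000 B_seq=2000 B_ack=141
After event 2: A_seq=335 A_ack=2000 B_seq=2000 B_ack=141
After event 3: A_seq=525 A_ack=2000 B_seq=2000 B_ack=141
After event 4: A_seq=525 A_ack=2000 B_seq=2000 B_ack=525
After event 5: A_seq=525 A_ack=2000 B_seq=2000 B_ack=525
After event 6: A_seq=525 A_ack=2000 B_seq=2000 B_ack=525
After event 7: A_seq=600 A_ack=2000 B_seq=2000 B_ack=600

600 2000 2000 600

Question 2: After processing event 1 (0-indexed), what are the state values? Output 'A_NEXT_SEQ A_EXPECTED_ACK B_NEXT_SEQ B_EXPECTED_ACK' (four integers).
After event 0: A_seq=141 A_ack=2000 B_seq=2000 B_ack=141
After event 1: A_seq=141 A_ack=2000 B_seq=2000 B_ack=141

141 2000 2000 141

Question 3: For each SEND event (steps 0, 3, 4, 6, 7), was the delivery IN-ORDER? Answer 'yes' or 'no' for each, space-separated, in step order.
Step 0: SEND seq=100 -> in-order
Step 3: SEND seq=335 -> out-of-order
Step 4: SEND seq=141 -> in-order
Step 6: SEND seq=141 -> out-of-order
Step 7: SEND seq=525 -> in-order

Answer: yes no yes no yes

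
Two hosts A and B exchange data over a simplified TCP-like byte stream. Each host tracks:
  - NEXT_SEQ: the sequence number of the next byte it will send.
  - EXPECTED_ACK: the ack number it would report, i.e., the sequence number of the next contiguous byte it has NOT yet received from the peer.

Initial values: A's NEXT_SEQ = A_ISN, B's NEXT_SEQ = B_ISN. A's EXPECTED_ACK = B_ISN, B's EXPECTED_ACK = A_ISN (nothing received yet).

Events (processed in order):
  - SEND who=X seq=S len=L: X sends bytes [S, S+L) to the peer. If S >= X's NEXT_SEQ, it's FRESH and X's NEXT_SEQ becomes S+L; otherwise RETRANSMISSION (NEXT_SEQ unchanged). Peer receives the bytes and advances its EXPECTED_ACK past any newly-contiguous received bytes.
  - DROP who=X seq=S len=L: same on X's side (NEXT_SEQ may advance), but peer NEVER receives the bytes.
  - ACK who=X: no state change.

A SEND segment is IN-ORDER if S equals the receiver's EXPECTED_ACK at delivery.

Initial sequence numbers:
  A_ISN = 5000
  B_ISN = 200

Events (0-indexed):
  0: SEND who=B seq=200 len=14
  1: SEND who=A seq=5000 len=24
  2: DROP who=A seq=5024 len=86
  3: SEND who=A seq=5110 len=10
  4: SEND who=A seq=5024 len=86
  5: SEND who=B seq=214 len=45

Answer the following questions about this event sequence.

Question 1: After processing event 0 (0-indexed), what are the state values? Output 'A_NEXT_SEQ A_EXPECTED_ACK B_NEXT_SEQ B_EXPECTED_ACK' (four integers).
After event 0: A_seq=5000 A_ack=214 B_seq=214 B_ack=5000

5000 214 214 5000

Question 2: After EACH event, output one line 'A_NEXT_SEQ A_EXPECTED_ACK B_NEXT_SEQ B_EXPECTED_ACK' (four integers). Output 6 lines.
5000 214 214 5000
5024 214 214 5024
5110 214 214 5024
5120 214 214 5024
5120 214 214 5120
5120 259 259 5120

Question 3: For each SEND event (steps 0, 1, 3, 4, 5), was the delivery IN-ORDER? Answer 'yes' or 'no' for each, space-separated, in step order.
Answer: yes yes no yes yes

Derivation:
Step 0: SEND seq=200 -> in-order
Step 1: SEND seq=5000 -> in-order
Step 3: SEND seq=5110 -> out-of-order
Step 4: SEND seq=5024 -> in-order
Step 5: SEND seq=214 -> in-order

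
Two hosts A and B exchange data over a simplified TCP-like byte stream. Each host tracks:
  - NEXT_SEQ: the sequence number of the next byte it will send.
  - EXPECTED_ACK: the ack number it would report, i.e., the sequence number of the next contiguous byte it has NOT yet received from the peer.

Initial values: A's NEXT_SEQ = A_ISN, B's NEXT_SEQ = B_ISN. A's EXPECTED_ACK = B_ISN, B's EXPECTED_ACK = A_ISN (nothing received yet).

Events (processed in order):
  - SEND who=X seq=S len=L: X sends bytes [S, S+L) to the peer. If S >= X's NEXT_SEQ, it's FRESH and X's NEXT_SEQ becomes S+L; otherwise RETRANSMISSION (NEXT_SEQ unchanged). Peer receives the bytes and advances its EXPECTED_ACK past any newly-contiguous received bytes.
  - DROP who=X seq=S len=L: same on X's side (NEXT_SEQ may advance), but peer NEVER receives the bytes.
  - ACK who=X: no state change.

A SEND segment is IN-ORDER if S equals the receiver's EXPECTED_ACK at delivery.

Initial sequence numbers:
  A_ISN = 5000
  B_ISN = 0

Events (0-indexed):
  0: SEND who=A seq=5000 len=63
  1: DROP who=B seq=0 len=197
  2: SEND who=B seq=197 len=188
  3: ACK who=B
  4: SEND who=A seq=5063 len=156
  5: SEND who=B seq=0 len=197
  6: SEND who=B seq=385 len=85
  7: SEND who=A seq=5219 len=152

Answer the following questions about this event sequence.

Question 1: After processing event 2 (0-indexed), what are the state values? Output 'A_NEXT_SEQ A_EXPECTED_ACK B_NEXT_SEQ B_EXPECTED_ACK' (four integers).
After event 0: A_seq=5063 A_ack=0 B_seq=0 B_ack=5063
After event 1: A_seq=5063 A_ack=0 B_seq=197 B_ack=5063
After event 2: A_seq=5063 A_ack=0 B_seq=385 B_ack=5063

5063 0 385 5063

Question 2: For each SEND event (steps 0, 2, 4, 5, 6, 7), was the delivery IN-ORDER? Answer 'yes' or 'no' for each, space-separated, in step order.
Step 0: SEND seq=5000 -> in-order
Step 2: SEND seq=197 -> out-of-order
Step 4: SEND seq=5063 -> in-order
Step 5: SEND seq=0 -> in-order
Step 6: SEND seq=385 -> in-order
Step 7: SEND seq=5219 -> in-order

Answer: yes no yes yes yes yes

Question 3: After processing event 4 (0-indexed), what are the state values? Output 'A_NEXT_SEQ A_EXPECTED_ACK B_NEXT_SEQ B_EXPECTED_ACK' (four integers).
After event 0: A_seq=5063 A_ack=0 B_seq=0 B_ack=5063
After event 1: A_seq=5063 A_ack=0 B_seq=197 B_ack=5063
After event 2: A_seq=5063 A_ack=0 B_seq=385 B_ack=5063
After event 3: A_seq=5063 A_ack=0 B_seq=385 B_ack=5063
After event 4: A_seq=5219 A_ack=0 B_seq=385 B_ack=5219

5219 0 385 5219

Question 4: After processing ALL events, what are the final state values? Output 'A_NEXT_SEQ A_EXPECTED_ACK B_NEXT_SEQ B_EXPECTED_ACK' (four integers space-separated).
After event 0: A_seq=5063 A_ack=0 B_seq=0 B_ack=5063
After event 1: A_seq=5063 A_ack=0 B_seq=197 B_ack=5063
After event 2: A_seq=5063 A_ack=0 B_seq=385 B_ack=5063
After event 3: A_seq=5063 A_ack=0 B_seq=385 B_ack=5063
After event 4: A_seq=5219 A_ack=0 B_seq=385 B_ack=5219
After event 5: A_seq=5219 A_ack=385 B_seq=385 B_ack=5219
After event 6: A_seq=5219 A_ack=470 B_seq=470 B_ack=5219
After event 7: A_seq=5371 A_ack=470 B_seq=470 B_ack=5371

Answer: 5371 470 470 5371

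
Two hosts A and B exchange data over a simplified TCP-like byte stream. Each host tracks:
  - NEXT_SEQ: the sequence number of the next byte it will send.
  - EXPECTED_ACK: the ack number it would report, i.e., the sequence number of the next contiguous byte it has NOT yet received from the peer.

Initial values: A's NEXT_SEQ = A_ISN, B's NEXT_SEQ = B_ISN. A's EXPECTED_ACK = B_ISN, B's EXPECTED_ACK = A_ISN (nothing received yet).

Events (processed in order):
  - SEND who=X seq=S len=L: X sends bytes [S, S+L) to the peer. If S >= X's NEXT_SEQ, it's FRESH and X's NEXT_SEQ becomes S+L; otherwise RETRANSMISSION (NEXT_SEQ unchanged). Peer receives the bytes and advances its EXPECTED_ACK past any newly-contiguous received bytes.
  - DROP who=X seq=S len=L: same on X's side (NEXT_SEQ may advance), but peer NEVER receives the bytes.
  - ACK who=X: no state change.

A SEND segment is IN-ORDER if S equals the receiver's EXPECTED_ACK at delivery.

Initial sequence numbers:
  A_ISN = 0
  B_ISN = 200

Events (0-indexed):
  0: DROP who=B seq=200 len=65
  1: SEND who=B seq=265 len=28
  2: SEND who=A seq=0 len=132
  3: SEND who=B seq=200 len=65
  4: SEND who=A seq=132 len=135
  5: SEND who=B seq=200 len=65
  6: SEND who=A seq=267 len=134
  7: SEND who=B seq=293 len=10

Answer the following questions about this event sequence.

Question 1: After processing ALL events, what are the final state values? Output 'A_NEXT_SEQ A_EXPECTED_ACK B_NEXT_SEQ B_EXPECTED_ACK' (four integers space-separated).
Answer: 401 303 303 401

Derivation:
After event 0: A_seq=0 A_ack=200 B_seq=265 B_ack=0
After event 1: A_seq=0 A_ack=200 B_seq=293 B_ack=0
After event 2: A_seq=132 A_ack=200 B_seq=293 B_ack=132
After event 3: A_seq=132 A_ack=293 B_seq=293 B_ack=132
After event 4: A_seq=267 A_ack=293 B_seq=293 B_ack=267
After event 5: A_seq=267 A_ack=293 B_seq=293 B_ack=267
After event 6: A_seq=401 A_ack=293 B_seq=293 B_ack=401
After event 7: A_seq=401 A_ack=303 B_seq=303 B_ack=401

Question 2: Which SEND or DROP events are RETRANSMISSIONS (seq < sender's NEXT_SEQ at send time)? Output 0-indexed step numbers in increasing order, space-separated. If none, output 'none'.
Step 0: DROP seq=200 -> fresh
Step 1: SEND seq=265 -> fresh
Step 2: SEND seq=0 -> fresh
Step 3: SEND seq=200 -> retransmit
Step 4: SEND seq=132 -> fresh
Step 5: SEND seq=200 -> retransmit
Step 6: SEND seq=267 -> fresh
Step 7: SEND seq=293 -> fresh

Answer: 3 5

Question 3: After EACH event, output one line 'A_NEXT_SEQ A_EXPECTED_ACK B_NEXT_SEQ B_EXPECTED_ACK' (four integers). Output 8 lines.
0 200 265 0
0 200 293 0
132 200 293 132
132 293 293 132
267 293 293 267
267 293 293 267
401 293 293 401
401 303 303 401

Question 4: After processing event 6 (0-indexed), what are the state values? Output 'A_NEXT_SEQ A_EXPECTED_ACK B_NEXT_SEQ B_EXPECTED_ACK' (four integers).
After event 0: A_seq=0 A_ack=200 B_seq=265 B_ack=0
After event 1: A_seq=0 A_ack=200 B_seq=293 B_ack=0
After event 2: A_seq=132 A_ack=200 B_seq=293 B_ack=132
After event 3: A_seq=132 A_ack=293 B_seq=293 B_ack=132
After event 4: A_seq=267 A_ack=293 B_seq=293 B_ack=267
After event 5: A_seq=267 A_ack=293 B_seq=293 B_ack=267
After event 6: A_seq=401 A_ack=293 B_seq=293 B_ack=401

401 293 293 401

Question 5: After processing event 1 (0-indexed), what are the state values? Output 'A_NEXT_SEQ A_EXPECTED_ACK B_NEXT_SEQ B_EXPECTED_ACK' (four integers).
After event 0: A_seq=0 A_ack=200 B_seq=265 B_ack=0
After event 1: A_seq=0 A_ack=200 B_seq=293 B_ack=0

0 200 293 0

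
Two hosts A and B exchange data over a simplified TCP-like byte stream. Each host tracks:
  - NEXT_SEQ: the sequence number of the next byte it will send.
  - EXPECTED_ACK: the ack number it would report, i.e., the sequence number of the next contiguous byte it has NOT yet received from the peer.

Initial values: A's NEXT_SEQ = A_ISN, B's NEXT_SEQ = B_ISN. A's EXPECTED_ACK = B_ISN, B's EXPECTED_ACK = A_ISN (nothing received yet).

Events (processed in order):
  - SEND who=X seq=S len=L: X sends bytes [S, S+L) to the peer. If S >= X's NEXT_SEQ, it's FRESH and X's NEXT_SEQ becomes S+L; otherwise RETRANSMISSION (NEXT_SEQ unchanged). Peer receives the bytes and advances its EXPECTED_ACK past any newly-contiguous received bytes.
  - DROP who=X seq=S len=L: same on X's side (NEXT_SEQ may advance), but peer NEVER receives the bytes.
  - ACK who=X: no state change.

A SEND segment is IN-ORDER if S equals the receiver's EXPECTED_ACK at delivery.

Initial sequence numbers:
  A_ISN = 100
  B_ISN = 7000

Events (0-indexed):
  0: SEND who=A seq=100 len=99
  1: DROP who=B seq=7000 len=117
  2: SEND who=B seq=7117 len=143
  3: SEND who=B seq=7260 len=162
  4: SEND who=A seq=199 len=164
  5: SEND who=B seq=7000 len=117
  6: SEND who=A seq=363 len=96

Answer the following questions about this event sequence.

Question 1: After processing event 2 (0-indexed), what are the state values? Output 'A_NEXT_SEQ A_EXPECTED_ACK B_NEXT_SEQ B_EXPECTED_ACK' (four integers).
After event 0: A_seq=199 A_ack=7000 B_seq=7000 B_ack=199
After event 1: A_seq=199 A_ack=7000 B_seq=7117 B_ack=199
After event 2: A_seq=199 A_ack=7000 B_seq=7260 B_ack=199

199 7000 7260 199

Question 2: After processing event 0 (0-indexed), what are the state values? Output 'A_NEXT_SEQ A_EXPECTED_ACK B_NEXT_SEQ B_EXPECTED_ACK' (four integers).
After event 0: A_seq=199 A_ack=7000 B_seq=7000 B_ack=199

199 7000 7000 199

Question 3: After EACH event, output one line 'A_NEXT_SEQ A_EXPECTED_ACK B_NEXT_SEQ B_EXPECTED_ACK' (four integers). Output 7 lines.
199 7000 7000 199
199 7000 7117 199
199 7000 7260 199
199 7000 7422 199
363 7000 7422 363
363 7422 7422 363
459 7422 7422 459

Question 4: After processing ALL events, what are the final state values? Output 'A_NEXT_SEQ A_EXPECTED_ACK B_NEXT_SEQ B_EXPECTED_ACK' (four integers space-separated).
Answer: 459 7422 7422 459

Derivation:
After event 0: A_seq=199 A_ack=7000 B_seq=7000 B_ack=199
After event 1: A_seq=199 A_ack=7000 B_seq=7117 B_ack=199
After event 2: A_seq=199 A_ack=7000 B_seq=7260 B_ack=199
After event 3: A_seq=199 A_ack=7000 B_seq=7422 B_ack=199
After event 4: A_seq=363 A_ack=7000 B_seq=7422 B_ack=363
After event 5: A_seq=363 A_ack=7422 B_seq=7422 B_ack=363
After event 6: A_seq=459 A_ack=7422 B_seq=7422 B_ack=459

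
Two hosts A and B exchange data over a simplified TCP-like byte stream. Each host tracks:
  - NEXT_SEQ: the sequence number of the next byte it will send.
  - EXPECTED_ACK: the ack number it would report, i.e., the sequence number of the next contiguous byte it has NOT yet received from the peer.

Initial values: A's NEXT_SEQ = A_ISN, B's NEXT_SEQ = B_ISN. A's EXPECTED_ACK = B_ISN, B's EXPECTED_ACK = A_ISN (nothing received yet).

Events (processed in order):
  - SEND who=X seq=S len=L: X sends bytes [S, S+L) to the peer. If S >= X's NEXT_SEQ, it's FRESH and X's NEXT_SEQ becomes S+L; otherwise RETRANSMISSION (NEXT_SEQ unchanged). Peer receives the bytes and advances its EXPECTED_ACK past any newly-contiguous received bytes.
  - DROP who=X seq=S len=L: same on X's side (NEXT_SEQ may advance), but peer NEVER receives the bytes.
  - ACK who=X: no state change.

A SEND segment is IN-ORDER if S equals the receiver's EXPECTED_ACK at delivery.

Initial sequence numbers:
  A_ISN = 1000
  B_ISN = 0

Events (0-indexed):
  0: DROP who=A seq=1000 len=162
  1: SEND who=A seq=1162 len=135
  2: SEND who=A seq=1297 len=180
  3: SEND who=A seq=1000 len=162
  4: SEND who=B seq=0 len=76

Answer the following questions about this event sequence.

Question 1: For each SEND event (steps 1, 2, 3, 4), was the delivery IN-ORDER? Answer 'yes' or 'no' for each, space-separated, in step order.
Answer: no no yes yes

Derivation:
Step 1: SEND seq=1162 -> out-of-order
Step 2: SEND seq=1297 -> out-of-order
Step 3: SEND seq=1000 -> in-order
Step 4: SEND seq=0 -> in-order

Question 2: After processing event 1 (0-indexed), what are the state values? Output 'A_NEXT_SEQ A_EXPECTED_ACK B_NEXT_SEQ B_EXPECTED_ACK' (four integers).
After event 0: A_seq=1162 A_ack=0 B_seq=0 B_ack=1000
After event 1: A_seq=1297 A_ack=0 B_seq=0 B_ack=1000

1297 0 0 1000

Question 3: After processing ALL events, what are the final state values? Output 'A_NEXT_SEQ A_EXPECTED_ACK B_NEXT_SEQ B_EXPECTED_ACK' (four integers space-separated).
After event 0: A_seq=1162 A_ack=0 B_seq=0 B_ack=1000
After event 1: A_seq=1297 A_ack=0 B_seq=0 B_ack=1000
After event 2: A_seq=1477 A_ack=0 B_seq=0 B_ack=1000
After event 3: A_seq=1477 A_ack=0 B_seq=0 B_ack=1477
After event 4: A_seq=1477 A_ack=76 B_seq=76 B_ack=1477

Answer: 1477 76 76 1477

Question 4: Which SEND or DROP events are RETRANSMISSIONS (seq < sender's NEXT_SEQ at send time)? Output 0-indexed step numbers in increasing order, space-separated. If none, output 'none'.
Step 0: DROP seq=1000 -> fresh
Step 1: SEND seq=1162 -> fresh
Step 2: SEND seq=1297 -> fresh
Step 3: SEND seq=1000 -> retransmit
Step 4: SEND seq=0 -> fresh

Answer: 3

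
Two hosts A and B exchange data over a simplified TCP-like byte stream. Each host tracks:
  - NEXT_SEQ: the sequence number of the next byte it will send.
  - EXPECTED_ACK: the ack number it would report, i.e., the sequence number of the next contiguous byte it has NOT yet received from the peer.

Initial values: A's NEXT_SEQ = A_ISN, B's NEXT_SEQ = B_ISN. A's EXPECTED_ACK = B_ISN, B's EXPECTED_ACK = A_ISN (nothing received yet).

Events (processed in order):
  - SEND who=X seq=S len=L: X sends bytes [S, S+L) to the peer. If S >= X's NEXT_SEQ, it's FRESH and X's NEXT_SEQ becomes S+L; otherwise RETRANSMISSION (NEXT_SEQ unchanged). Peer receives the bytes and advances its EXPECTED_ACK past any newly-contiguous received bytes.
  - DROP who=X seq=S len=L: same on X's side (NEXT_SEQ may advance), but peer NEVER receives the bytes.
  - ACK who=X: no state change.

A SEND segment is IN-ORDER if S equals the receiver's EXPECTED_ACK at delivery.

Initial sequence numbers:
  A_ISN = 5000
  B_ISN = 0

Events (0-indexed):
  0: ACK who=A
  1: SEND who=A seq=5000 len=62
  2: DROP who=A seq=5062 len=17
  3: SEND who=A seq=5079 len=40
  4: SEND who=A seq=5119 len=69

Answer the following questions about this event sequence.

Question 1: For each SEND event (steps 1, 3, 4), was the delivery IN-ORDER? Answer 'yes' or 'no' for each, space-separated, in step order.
Step 1: SEND seq=5000 -> in-order
Step 3: SEND seq=5079 -> out-of-order
Step 4: SEND seq=5119 -> out-of-order

Answer: yes no no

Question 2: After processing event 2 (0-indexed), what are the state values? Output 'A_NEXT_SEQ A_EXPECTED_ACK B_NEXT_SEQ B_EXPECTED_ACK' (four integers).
After event 0: A_seq=5000 A_ack=0 B_seq=0 B_ack=5000
After event 1: A_seq=5062 A_ack=0 B_seq=0 B_ack=5062
After event 2: A_seq=5079 A_ack=0 B_seq=0 B_ack=5062

5079 0 0 5062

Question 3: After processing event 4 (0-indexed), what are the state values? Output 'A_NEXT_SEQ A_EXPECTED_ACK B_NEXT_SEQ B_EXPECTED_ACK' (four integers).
After event 0: A_seq=5000 A_ack=0 B_seq=0 B_ack=5000
After event 1: A_seq=5062 A_ack=0 B_seq=0 B_ack=5062
After event 2: A_seq=5079 A_ack=0 B_seq=0 B_ack=5062
After event 3: A_seq=5119 A_ack=0 B_seq=0 B_ack=5062
After event 4: A_seq=5188 A_ack=0 B_seq=0 B_ack=5062

5188 0 0 5062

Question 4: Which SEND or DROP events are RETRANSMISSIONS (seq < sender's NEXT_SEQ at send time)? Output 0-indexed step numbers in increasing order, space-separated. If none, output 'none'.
Answer: none

Derivation:
Step 1: SEND seq=5000 -> fresh
Step 2: DROP seq=5062 -> fresh
Step 3: SEND seq=5079 -> fresh
Step 4: SEND seq=5119 -> fresh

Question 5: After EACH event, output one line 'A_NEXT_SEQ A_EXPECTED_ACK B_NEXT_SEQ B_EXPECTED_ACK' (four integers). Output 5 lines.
5000 0 0 5000
5062 0 0 5062
5079 0 0 5062
5119 0 0 5062
5188 0 0 5062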